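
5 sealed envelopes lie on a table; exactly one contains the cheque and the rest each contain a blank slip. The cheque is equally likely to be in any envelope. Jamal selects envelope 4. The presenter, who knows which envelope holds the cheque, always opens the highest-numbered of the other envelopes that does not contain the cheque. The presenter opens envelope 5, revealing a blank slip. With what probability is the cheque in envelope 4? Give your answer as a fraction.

1/4

Apply Bayes' rule, conditioning on where the cheque actually is.
If it is in any of envelopes 1, 2, 3, and 4 (prior 1/5 each): envelope 5 is the highest-numbered option available, probability 1; weight (1/5)·1 = 1/5 each.
If it is in envelope 5 (prior 1/5): the presenter opened envelope 5, so this case is ruled out; weight (1/5)·0 = 0.
The weights sum to 4/5.
So P(the cheque in envelope 4 | the presenter opened envelope 5) = (1/5) / (4/5) = 1/4.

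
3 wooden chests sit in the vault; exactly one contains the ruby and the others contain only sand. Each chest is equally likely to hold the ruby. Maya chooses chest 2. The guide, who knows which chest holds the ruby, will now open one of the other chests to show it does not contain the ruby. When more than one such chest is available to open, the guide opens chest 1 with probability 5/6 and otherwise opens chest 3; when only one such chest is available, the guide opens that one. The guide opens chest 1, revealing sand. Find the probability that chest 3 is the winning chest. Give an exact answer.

6/11

Apply Bayes' rule, conditioning on where the ruby actually is.
If it is in chest 1 (prior 1/3): the guide opened chest 1, so this case is ruled out; weight (1/3)·0 = 0.
If it is in chest 2 (prior 1/3): chest 1 is available, opened with probability 5/6; weight (1/3)·(5/6) = 5/18.
If it is in chest 3 (prior 1/3): only chest 1 is available, probability 1; weight (1/3)·1 = 1/3.
The weights sum to 11/18.
So P(the ruby in chest 3 | the guide opened chest 1) = (1/3) / (11/18) = 6/11.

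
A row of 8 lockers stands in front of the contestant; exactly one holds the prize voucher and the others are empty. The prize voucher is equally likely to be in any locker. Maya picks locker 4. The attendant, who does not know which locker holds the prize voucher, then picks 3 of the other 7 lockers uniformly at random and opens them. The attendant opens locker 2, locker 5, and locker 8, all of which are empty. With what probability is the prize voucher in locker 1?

Because the attendant chose which lockers to open without knowing where the prize voucher is, the choice is independent of the prize location. Learning that none of the 3 opened lockers holds the prize voucher simply rules out those 3 locations and leaves the remaining 5 lockers still equally likely by symmetry.
So P(the prize voucher in locker 1) = 1/5.

1/5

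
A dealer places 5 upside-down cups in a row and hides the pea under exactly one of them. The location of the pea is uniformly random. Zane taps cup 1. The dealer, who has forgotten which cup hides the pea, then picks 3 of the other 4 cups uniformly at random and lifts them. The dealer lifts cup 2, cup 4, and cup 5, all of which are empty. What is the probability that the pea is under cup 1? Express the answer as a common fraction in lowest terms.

1/2

Condition on the true location of the pea.
If it is under either of cups 1 and 3 (prior 1/5 each): the dealer picks exactly this set with probability 1/4 regardless, and none is the prize; weight (1/5)·(1/4) = 1/20 each.
If it is under any of cups 2, 4, and 5 (prior 1/5 each): that cup was opened and seen not to hold the prize — ruled out; weight (1/5)·0 = 0 each.
The weights sum to 1/10.
So P(the pea under cup 1 | the dealer opened cup 2, cup 4, and cup 5) = (1/20) / (1/10) = 1/2.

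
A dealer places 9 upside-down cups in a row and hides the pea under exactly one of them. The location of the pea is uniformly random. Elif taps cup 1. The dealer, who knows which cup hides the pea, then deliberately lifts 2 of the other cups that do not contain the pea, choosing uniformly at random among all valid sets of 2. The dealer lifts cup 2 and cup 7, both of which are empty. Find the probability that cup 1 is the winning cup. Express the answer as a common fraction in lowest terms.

1/9

Apply Bayes' rule, conditioning on where the pea actually is.
If it is under cup 1 (prior 1/9): the dealer has 28 equally likely choices, so probability 1/28; weight (1/9)·(1/28) = 1/252.
If it is under either of cups 2 and 7 (prior 1/9 each): that cup was opened and seen not to hold the prize — ruled out; weight (1/9)·0 = 0 each.
If it is under any of cups 3, 4, 5, 6, 8, and 9 (prior 1/9 each): the dealer has 21 equally likely choices, so probability 1/21; weight (1/9)·(1/21) = 1/189 each.
The weights sum to 1/28.
So P(the pea under cup 1 | the dealer opened cup 2 and cup 7) = (1/252) / (1/28) = 1/9.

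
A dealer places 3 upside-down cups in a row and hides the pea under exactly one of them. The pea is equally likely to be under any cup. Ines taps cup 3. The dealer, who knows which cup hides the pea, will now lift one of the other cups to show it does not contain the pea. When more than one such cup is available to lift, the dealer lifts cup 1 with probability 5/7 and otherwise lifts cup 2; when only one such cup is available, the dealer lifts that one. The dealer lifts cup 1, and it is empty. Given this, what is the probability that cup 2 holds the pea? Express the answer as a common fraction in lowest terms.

Apply Bayes' rule, conditioning on where the pea actually is.
If it is under cup 1 (prior 1/3): the dealer opened cup 1, so this case is ruled out; weight (1/3)·0 = 0.
If it is under cup 2 (prior 1/3): only cup 1 is available, probability 1; weight (1/3)·1 = 1/3.
If it is under cup 3 (prior 1/3): cup 1 is available, opened with probability 5/7; weight (1/3)·(5/7) = 5/21.
The weights sum to 4/7.
So P(the pea under cup 2 | the dealer opened cup 1) = (1/3) / (4/7) = 7/12.

7/12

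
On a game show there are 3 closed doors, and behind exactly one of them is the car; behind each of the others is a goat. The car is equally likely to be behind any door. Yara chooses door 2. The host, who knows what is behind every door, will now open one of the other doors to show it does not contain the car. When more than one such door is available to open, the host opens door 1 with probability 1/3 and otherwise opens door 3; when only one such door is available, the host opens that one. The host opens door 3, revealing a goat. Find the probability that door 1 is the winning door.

3/5

Consider each possible location of the car in turn.
If it is behind door 1 (prior 1/3): only door 3 is available, probability 1; weight (1/3)·1 = 1/3.
If it is behind door 2 (prior 1/3): door 1 is available but not opened, probability 2/3; weight (1/3)·(2/3) = 2/9.
If it is behind door 3 (prior 1/3): the host opened door 3, so this case is ruled out; weight (1/3)·0 = 0.
The weights sum to 5/9.
So P(the car behind door 1 | the host opened door 3) = (1/3) / (5/9) = 3/5.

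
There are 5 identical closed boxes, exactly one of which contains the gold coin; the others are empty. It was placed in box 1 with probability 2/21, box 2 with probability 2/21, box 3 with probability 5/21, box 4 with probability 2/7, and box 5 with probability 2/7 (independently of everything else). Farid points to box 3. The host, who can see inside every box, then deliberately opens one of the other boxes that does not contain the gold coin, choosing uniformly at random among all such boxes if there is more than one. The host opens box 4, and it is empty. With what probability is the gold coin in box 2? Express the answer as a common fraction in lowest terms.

Consider each possible location of the gold coin in turn.
If it is in either of boxes 1 and 2 (prior 2/21 each): the host has 3 equally likely choices, so probability 1/3; weight (2/21)·(1/3) = 2/63 each.
If it is in box 3 (prior 5/21): the host has 4 equally likely choices, so probability 1/4; weight (5/21)·(1/4) = 5/84.
If it is in box 4 (prior 2/7): the host opened box 4, so this case is ruled out; weight (2/7)·0 = 0.
If it is in box 5 (prior 2/7): the host has 3 equally likely choices, so probability 1/3; weight (2/7)·(1/3) = 2/21.
The weights sum to 55/252.
So P(the gold coin in box 2 | the host opened box 4) = (2/63) / (55/252) = 8/55.

8/55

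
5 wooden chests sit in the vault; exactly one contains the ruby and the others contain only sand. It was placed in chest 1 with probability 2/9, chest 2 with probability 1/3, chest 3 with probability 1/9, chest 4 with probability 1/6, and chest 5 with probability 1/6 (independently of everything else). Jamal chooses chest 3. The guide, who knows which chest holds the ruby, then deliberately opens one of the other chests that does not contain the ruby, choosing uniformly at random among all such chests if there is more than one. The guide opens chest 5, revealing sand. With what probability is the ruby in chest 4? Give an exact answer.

Consider each possible location of the ruby in turn.
If it is in chest 1 (prior 2/9): the guide has 3 equally likely choices, so probability 1/3; weight (2/9)·(1/3) = 2/27.
If it is in chest 2 (prior 1/3): the guide has 3 equally likely choices, so probability 1/3; weight (1/3)·(1/3) = 1/9.
If it is in chest 3 (prior 1/9): the guide has 4 equally likely choices, so probability 1/4; weight (1/9)·(1/4) = 1/36.
If it is in chest 4 (prior 1/6): the guide has 3 equally likely choices, so probability 1/3; weight (1/6)·(1/3) = 1/18.
If it is in chest 5 (prior 1/6): the guide opened chest 5, so this case is ruled out; weight (1/6)·0 = 0.
The weights sum to 29/108.
So P(the ruby in chest 4 | the guide opened chest 5) = (1/18) / (29/108) = 6/29.

6/29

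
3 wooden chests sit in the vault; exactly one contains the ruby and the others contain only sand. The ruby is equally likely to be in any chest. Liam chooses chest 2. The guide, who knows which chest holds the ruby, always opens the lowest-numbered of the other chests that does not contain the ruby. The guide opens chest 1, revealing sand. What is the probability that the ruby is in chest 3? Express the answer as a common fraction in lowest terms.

1/2

Condition on the true location of the ruby.
If it is in chest 1 (prior 1/3): the guide opened chest 1, so this case is ruled out; weight (1/3)·0 = 0.
If it is in either of chests 2 and 3 (prior 1/3 each): chest 1 is the lowest-numbered option available, probability 1; weight (1/3)·1 = 1/3 each.
The weights sum to 2/3.
So P(the ruby in chest 3 | the guide opened chest 1) = (1/3) / (2/3) = 1/2.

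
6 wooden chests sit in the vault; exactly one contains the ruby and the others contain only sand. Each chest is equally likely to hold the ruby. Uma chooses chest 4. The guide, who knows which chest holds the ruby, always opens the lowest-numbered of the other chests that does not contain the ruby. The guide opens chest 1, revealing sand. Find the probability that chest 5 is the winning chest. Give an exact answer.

1/5

Consider each possible location of the ruby in turn.
If it is in chest 1 (prior 1/6): the guide opened chest 1, so this case is ruled out; weight (1/6)·0 = 0.
If it is in any of chests 2, 3, 4, 5, and 6 (prior 1/6 each): chest 1 is the lowest-numbered option available, probability 1; weight (1/6)·1 = 1/6 each.
The weights sum to 5/6.
So P(the ruby in chest 5 | the guide opened chest 1) = (1/6) / (5/6) = 1/5.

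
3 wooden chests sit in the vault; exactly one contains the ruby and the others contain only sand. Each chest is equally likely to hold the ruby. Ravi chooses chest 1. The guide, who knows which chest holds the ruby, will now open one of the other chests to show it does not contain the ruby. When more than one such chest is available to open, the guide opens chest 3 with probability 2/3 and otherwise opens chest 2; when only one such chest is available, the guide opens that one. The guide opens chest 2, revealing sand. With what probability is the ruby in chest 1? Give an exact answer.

1/4

Apply Bayes' rule, conditioning on where the ruby actually is.
If it is in chest 1 (prior 1/3): chest 3 is available but not opened, probability 1/3; weight (1/3)·(1/3) = 1/9.
If it is in chest 2 (prior 1/3): the guide opened chest 2, so this case is ruled out; weight (1/3)·0 = 0.
If it is in chest 3 (prior 1/3): only chest 2 is available, probability 1; weight (1/3)·1 = 1/3.
The weights sum to 4/9.
So P(the ruby in chest 1 | the guide opened chest 2) = (1/9) / (4/9) = 1/4.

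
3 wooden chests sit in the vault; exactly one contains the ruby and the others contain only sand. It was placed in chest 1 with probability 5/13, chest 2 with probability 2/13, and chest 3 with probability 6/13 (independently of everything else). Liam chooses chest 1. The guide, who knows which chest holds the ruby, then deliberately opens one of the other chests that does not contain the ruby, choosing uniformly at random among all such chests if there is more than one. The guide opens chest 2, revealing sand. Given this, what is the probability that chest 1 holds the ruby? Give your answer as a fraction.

Consider each possible location of the ruby in turn.
If it is in chest 1 (prior 5/13): the guide has 2 equally likely choices, so probability 1/2; weight (5/13)·(1/2) = 5/26.
If it is in chest 2 (prior 2/13): the guide opened chest 2, so this case is ruled out; weight (2/13)·0 = 0.
If it is in chest 3 (prior 6/13): the guide has no choice, probability 1; weight (6/13)·1 = 6/13.
The weights sum to 17/26.
So P(the ruby in chest 1 | the guide opened chest 2) = (5/26) / (17/26) = 5/17.

5/17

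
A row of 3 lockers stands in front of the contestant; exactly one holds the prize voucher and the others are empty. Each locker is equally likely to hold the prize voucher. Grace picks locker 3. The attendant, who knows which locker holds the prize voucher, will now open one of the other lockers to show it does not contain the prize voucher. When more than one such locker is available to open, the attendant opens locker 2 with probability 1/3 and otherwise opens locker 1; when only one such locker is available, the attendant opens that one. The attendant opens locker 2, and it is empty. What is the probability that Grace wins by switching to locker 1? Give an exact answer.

3/4

Apply Bayes' rule, conditioning on where the prize voucher actually is.
If it is in locker 1 (prior 1/3): only locker 2 is available, probability 1; weight (1/3)·1 = 1/3.
If it is in locker 2 (prior 1/3): the attendant opened locker 2, so this case is ruled out; weight (1/3)·0 = 0.
If it is in locker 3 (prior 1/3): locker 2 is available, opened with probability 1/3; weight (1/3)·(1/3) = 1/9.
The weights sum to 4/9.
So P(the prize voucher in locker 1 | the attendant opened locker 2) = (1/3) / (4/9) = 3/4.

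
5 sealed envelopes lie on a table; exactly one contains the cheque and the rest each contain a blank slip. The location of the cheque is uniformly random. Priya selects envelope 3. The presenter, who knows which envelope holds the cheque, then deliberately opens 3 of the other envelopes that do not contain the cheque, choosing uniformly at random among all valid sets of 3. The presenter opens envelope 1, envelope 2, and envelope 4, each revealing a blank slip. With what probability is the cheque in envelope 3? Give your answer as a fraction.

Condition on the true location of the cheque.
If it is in any of envelopes 1, 2, and 4 (prior 1/5 each): that envelope was opened and seen not to hold the prize — ruled out; weight (1/5)·0 = 0 each.
If it is in envelope 3 (prior 1/5): the presenter has 4 equally likely choices, so probability 1/4; weight (1/5)·(1/4) = 1/20.
If it is in envelope 5 (prior 1/5): the presenter has no choice, probability 1; weight (1/5)·1 = 1/5.
The weights sum to 1/4.
So P(the cheque in envelope 3 | the presenter opened envelope 1, envelope 2, and envelope 4) = (1/20) / (1/4) = 1/5.

1/5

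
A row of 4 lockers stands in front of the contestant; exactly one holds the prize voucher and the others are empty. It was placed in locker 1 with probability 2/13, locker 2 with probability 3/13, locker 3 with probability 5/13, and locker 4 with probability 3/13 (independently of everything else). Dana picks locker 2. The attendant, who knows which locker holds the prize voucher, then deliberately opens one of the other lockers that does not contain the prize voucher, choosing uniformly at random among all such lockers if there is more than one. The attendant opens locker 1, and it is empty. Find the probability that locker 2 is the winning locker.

1/5

Condition on the true location of the prize voucher.
If it is in locker 1 (prior 2/13): the attendant opened locker 1, so this case is ruled out; weight (2/13)·0 = 0.
If it is in locker 2 (prior 3/13): the attendant has 3 equally likely choices, so probability 1/3; weight (3/13)·(1/3) = 1/13.
If it is in locker 3 (prior 5/13): the attendant has 2 equally likely choices, so probability 1/2; weight (5/13)·(1/2) = 5/26.
If it is in locker 4 (prior 3/13): the attendant has 2 equally likely choices, so probability 1/2; weight (3/13)·(1/2) = 3/26.
The weights sum to 5/13.
So P(the prize voucher in locker 2 | the attendant opened locker 1) = (1/13) / (5/13) = 1/5.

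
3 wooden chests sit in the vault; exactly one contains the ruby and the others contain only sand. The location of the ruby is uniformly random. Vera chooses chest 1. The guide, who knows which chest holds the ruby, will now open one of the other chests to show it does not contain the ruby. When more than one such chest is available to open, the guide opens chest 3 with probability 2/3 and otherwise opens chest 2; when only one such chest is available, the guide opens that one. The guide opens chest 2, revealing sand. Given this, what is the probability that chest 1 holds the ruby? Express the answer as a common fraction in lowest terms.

1/4

Condition on the true location of the ruby.
If it is in chest 1 (prior 1/3): chest 3 is available but not opened, probability 1/3; weight (1/3)·(1/3) = 1/9.
If it is in chest 2 (prior 1/3): the guide opened chest 2, so this case is ruled out; weight (1/3)·0 = 0.
If it is in chest 3 (prior 1/3): only chest 2 is available, probability 1; weight (1/3)·1 = 1/3.
The weights sum to 4/9.
So P(the ruby in chest 1 | the guide opened chest 2) = (1/9) / (4/9) = 1/4.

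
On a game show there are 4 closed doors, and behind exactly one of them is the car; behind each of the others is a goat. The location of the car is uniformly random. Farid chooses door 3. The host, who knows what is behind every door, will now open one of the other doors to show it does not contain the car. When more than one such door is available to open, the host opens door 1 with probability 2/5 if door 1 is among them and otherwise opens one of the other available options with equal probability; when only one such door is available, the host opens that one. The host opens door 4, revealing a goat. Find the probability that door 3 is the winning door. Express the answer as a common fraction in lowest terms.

3/14

Condition on the true location of the car.
If it is behind door 1 (prior 1/4): door 1 holds the prize so is unavailable; the host chooses uniformly among the 2 others, probability 1/2; weight (1/4)·(1/2) = 1/8.
If it is behind door 2 (prior 1/4): door 1 is available but not opened, probability 3/5; weight (1/4)·(3/5) = 3/20.
If it is behind door 3 (prior 1/4): door 1 is available but not opened; door 4 gets probability (1 − 2/5)/2 = 3/10; weight (1/4)·(3/10) = 3/40.
If it is behind door 4 (prior 1/4): the host opened door 4, so this case is ruled out; weight (1/4)·0 = 0.
The weights sum to 7/20.
So P(the car behind door 3 | the host opened door 4) = (3/40) / (7/20) = 3/14.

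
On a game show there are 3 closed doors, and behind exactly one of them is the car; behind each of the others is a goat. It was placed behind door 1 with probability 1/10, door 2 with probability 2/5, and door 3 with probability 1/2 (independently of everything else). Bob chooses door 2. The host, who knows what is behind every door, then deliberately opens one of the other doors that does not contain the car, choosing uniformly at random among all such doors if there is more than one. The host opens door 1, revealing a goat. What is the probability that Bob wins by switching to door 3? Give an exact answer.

Consider each possible location of the car in turn.
If it is behind door 1 (prior 1/10): the host opened door 1, so this case is ruled out; weight (1/10)·0 = 0.
If it is behind door 2 (prior 2/5): the host has 2 equally likely choices, so probability 1/2; weight (2/5)·(1/2) = 1/5.
If it is behind door 3 (prior 1/2): the host has no choice, probability 1; weight (1/2)·1 = 1/2.
The weights sum to 7/10.
So P(the car behind door 3 | the host opened door 1) = (1/2) / (7/10) = 5/7.

5/7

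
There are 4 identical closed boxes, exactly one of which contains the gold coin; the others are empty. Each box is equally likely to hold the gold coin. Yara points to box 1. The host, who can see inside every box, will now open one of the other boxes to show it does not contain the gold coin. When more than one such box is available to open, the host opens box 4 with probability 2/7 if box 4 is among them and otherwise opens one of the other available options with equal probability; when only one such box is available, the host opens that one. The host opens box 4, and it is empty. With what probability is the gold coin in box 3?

1/3

Consider each possible location of the gold coin in turn.
If it is in any of boxes 1, 2, and 3 (prior 1/4 each): box 4 is available, opened with probability 2/7; weight (1/4)·(2/7) = 1/14 each.
If it is in box 4 (prior 1/4): the host opened box 4, so this case is ruled out; weight (1/4)·0 = 0.
The weights sum to 3/14.
So P(the gold coin in box 3 | the host opened box 4) = (1/14) / (3/14) = 1/3.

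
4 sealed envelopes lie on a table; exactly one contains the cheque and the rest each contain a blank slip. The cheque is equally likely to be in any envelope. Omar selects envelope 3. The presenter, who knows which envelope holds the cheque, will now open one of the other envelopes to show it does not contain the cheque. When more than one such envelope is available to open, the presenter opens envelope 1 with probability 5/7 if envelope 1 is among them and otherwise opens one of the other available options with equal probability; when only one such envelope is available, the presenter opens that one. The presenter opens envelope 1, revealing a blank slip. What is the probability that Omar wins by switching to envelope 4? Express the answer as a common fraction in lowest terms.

1/3

Apply Bayes' rule, conditioning on where the cheque actually is.
If it is in envelope 1 (prior 1/4): the presenter opened envelope 1, so this case is ruled out; weight (1/4)·0 = 0.
If it is in any of envelopes 2, 3, and 4 (prior 1/4 each): envelope 1 is available, opened with probability 5/7; weight (1/4)·(5/7) = 5/28 each.
The weights sum to 15/28.
So P(the cheque in envelope 4 | the presenter opened envelope 1) = (5/28) / (15/28) = 1/3.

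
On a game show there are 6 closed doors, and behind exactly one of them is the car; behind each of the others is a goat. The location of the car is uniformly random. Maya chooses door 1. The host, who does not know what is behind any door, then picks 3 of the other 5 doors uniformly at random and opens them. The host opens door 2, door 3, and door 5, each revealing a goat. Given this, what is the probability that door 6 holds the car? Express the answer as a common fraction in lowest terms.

Because the host chose which doors to open without knowing where the car is, the choice is independent of the prize location. Learning that none of the 3 opened doors holds the car simply rules out those 3 locations and leaves the remaining 3 doors still equally likely by symmetry.
So P(the car behind door 6) = 1/3.

1/3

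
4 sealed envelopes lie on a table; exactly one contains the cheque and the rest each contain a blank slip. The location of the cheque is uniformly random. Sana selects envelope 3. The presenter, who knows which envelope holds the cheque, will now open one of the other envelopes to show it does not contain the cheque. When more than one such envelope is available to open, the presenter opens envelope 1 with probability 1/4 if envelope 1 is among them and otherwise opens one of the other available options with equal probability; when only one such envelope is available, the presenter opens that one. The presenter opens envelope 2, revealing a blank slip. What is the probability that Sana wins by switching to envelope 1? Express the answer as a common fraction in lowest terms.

4/13

Condition on the true location of the cheque.
If it is in envelope 1 (prior 1/4): envelope 1 holds the prize so is unavailable; the presenter chooses uniformly among the 2 others, probability 1/2; weight (1/4)·(1/2) = 1/8.
If it is in envelope 2 (prior 1/4): the presenter opened envelope 2, so this case is ruled out; weight (1/4)·0 = 0.
If it is in envelope 3 (prior 1/4): envelope 1 is available but not opened; envelope 2 gets probability (1 − 1/4)/2 = 3/8; weight (1/4)·(3/8) = 3/32.
If it is in envelope 4 (prior 1/4): envelope 1 is available but not opened, probability 3/4; weight (1/4)·(3/4) = 3/16.
The weights sum to 13/32.
So P(the cheque in envelope 1 | the presenter opened envelope 2) = (1/8) / (13/32) = 4/13.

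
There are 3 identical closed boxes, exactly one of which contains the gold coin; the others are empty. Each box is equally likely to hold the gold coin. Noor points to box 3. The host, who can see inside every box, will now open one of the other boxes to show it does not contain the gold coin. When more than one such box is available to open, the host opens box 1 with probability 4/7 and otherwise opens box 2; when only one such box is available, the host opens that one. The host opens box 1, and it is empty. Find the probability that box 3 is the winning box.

4/11

Condition on the true location of the gold coin.
If it is in box 1 (prior 1/3): the host opened box 1, so this case is ruled out; weight (1/3)·0 = 0.
If it is in box 2 (prior 1/3): only box 1 is available, probability 1; weight (1/3)·1 = 1/3.
If it is in box 3 (prior 1/3): box 1 is available, opened with probability 4/7; weight (1/3)·(4/7) = 4/21.
The weights sum to 11/21.
So P(the gold coin in box 3 | the host opened box 1) = (4/21) / (11/21) = 4/11.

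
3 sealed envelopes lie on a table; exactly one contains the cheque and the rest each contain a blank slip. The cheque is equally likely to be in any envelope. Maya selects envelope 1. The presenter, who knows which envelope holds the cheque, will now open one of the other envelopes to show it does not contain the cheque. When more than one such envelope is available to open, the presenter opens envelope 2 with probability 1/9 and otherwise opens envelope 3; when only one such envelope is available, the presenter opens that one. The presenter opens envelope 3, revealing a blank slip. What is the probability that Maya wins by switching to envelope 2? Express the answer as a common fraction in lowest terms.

Consider each possible location of the cheque in turn.
If it is in envelope 1 (prior 1/3): envelope 2 is available but not opened, probability 8/9; weight (1/3)·(8/9) = 8/27.
If it is in envelope 2 (prior 1/3): only envelope 3 is available, probability 1; weight (1/3)·1 = 1/3.
If it is in envelope 3 (prior 1/3): the presenter opened envelope 3, so this case is ruled out; weight (1/3)·0 = 0.
The weights sum to 17/27.
So P(the cheque in envelope 2 | the presenter opened envelope 3) = (1/3) / (17/27) = 9/17.

9/17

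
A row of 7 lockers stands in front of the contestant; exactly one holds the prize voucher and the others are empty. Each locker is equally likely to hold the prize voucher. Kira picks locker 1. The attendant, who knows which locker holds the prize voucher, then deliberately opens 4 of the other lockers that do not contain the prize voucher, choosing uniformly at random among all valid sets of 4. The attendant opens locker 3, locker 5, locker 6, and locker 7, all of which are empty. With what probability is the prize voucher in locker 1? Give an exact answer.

1/7

Condition on the true location of the prize voucher.
If it is in locker 1 (prior 1/7): the attendant has 15 equally likely choices, so probability 1/15; weight (1/7)·(1/15) = 1/105.
If it is in either of lockers 2 and 4 (prior 1/7 each): the attendant has 5 equally likely choices, so probability 1/5; weight (1/7)·(1/5) = 1/35 each.
If it is in any of lockers 3, 5, 6, and 7 (prior 1/7 each): that locker was opened and seen not to hold the prize — ruled out; weight (1/7)·0 = 0 each.
The weights sum to 1/15.
So P(the prize voucher in locker 1 | the attendant opened locker 3, locker 5, locker 6, and locker 7) = (1/105) / (1/15) = 1/7.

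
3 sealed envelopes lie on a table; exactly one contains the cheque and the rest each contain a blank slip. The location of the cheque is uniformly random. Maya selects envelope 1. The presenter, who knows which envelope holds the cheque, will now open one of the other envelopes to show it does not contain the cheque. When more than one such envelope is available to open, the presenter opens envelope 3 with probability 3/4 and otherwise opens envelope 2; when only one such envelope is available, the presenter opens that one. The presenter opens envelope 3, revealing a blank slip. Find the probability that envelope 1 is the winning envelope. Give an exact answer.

3/7

Apply Bayes' rule, conditioning on where the cheque actually is.
If it is in envelope 1 (prior 1/3): envelope 3 is available, opened with probability 3/4; weight (1/3)·(3/4) = 1/4.
If it is in envelope 2 (prior 1/3): only envelope 3 is available, probability 1; weight (1/3)·1 = 1/3.
If it is in envelope 3 (prior 1/3): the presenter opened envelope 3, so this case is ruled out; weight (1/3)·0 = 0.
The weights sum to 7/12.
So P(the cheque in envelope 1 | the presenter opened envelope 3) = (1/4) / (7/12) = 3/7.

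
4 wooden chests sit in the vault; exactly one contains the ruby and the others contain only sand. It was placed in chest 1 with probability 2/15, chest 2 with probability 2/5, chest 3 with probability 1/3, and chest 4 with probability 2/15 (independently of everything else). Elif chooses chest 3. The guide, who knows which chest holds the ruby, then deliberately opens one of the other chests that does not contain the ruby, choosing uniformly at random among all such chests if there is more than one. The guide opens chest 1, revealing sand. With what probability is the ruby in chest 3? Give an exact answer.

Condition on the true location of the ruby.
If it is in chest 1 (prior 2/15): the guide opened chest 1, so this case is ruled out; weight (2/15)·0 = 0.
If it is in chest 2 (prior 2/5): the guide has 2 equally likely choices, so probability 1/2; weight (2/5)·(1/2) = 1/5.
If it is in chest 3 (prior 1/3): the guide has 3 equally likely choices, so probability 1/3; weight (1/3)·(1/3) = 1/9.
If it is in chest 4 (prior 2/15): the guide has 2 equally likely choices, so probability 1/2; weight (2/15)·(1/2) = 1/15.
The weights sum to 17/45.
So P(the ruby in chest 3 | the guide opened chest 1) = (1/9) / (17/45) = 5/17.

5/17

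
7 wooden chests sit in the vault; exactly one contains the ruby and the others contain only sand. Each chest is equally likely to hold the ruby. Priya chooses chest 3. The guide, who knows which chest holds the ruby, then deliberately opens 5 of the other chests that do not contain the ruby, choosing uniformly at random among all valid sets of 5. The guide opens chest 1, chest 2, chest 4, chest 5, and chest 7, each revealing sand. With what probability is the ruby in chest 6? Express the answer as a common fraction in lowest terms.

Condition on the true location of the ruby.
If it is in any of chests 1, 2, 4, 5, and 7 (prior 1/7 each): that chest was opened and seen not to hold the prize — ruled out; weight (1/7)·0 = 0 each.
If it is in chest 3 (prior 1/7): the guide has 6 equally likely choices, so probability 1/6; weight (1/7)·(1/6) = 1/42.
If it is in chest 6 (prior 1/7): the guide has no choice, probability 1; weight (1/7)·1 = 1/7.
The weights sum to 1/6.
So P(the ruby in chest 6 | the guide opened chest 1, chest 2, chest 4, chest 5, and chest 7) = (1/7) / (1/6) = 6/7.

6/7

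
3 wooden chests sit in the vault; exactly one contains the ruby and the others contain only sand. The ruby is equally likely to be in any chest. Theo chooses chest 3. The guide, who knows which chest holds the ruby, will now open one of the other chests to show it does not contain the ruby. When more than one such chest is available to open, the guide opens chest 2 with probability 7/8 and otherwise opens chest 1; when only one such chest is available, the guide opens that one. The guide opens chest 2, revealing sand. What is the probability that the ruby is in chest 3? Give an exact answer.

Condition on the true location of the ruby.
If it is in chest 1 (prior 1/3): only chest 2 is available, probability 1; weight (1/3)·1 = 1/3.
If it is in chest 2 (prior 1/3): the guide opened chest 2, so this case is ruled out; weight (1/3)·0 = 0.
If it is in chest 3 (prior 1/3): chest 2 is available, opened with probability 7/8; weight (1/3)·(7/8) = 7/24.
The weights sum to 5/8.
So P(the ruby in chest 3 | the guide opened chest 2) = (7/24) / (5/8) = 7/15.

7/15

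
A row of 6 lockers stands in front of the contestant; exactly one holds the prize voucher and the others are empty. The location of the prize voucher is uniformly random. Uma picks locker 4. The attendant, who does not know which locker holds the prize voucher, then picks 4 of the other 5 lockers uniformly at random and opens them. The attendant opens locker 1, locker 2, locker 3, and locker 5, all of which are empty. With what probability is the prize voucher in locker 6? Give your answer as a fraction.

1/2

Consider each possible location of the prize voucher in turn.
If it is in any of lockers 1, 2, 3, and 5 (prior 1/6 each): that locker was opened and seen not to hold the prize — ruled out; weight (1/6)·0 = 0 each.
If it is in either of lockers 4 and 6 (prior 1/6 each): the attendant picks exactly this set with probability 1/5 regardless, and none is the prize; weight (1/6)·(1/5) = 1/30 each.
The weights sum to 1/15.
So P(the prize voucher in locker 6 | the attendant opened locker 1, locker 2, locker 3, and locker 5) = (1/30) / (1/15) = 1/2.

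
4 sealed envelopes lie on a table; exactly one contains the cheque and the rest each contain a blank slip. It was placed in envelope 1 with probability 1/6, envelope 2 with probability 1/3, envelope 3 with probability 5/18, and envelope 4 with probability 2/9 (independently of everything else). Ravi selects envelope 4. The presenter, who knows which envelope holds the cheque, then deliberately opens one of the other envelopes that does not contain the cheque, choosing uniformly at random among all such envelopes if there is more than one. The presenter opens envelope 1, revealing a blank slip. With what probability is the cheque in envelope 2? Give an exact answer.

Apply Bayes' rule, conditioning on where the cheque actually is.
If it is in envelope 1 (prior 1/6): the presenter opened envelope 1, so this case is ruled out; weight (1/6)·0 = 0.
If it is in envelope 2 (prior 1/3): the presenter has 2 equally likely choices, so probability 1/2; weight (1/3)·(1/2) = 1/6.
If it is in envelope 3 (prior 5/18): the presenter has 2 equally likely choices, so probability 1/2; weight (5/18)·(1/2) = 5/36.
If it is in envelope 4 (prior 2/9): the presenter has 3 equally likely choices, so probability 1/3; weight (2/9)·(1/3) = 2/27.
The weights sum to 41/108.
So P(the cheque in envelope 2 | the presenter opened envelope 1) = (1/6) / (41/108) = 18/41.

18/41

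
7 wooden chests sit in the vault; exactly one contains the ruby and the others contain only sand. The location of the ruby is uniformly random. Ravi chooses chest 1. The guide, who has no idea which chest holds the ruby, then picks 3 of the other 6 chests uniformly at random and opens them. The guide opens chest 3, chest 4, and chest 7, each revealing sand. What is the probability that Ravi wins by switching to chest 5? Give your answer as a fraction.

1/4

Condition on the true location of the ruby.
If it is in any of chests 1, 2, 5, and 6 (prior 1/7 each): the guide picks exactly this set with probability 1/20 regardless, and none is the prize; weight (1/7)·(1/20) = 1/140 each.
If it is in any of chests 3, 4, and 7 (prior 1/7 each): that chest was opened and seen not to hold the prize — ruled out; weight (1/7)·0 = 0 each.
The weights sum to 1/35.
So P(the ruby in chest 5 | the guide opened chest 3, chest 4, and chest 7) = (1/140) / (1/35) = 1/4.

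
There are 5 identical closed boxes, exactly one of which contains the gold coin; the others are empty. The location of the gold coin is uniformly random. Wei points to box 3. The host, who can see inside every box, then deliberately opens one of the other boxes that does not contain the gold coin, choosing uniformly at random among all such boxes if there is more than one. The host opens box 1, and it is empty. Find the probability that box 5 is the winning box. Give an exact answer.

Condition on the true location of the gold coin.
If it is in box 1 (prior 1/5): the host opened box 1, so this case is ruled out; weight (1/5)·0 = 0.
If it is in any of boxes 2, 4, and 5 (prior 1/5 each): the host has 3 equally likely choices, so probability 1/3; weight (1/5)·(1/3) = 1/15 each.
If it is in box 3 (prior 1/5): the host has 4 equally likely choices, so probability 1/4; weight (1/5)·(1/4) = 1/20.
The weights sum to 1/4.
So P(the gold coin in box 5 | the host opened box 1) = (1/15) / (1/4) = 4/15.

4/15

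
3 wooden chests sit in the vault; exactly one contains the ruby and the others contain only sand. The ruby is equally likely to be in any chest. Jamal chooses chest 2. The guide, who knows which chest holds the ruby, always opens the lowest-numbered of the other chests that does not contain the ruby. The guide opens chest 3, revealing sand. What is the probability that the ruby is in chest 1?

1

Apply Bayes' rule, conditioning on where the ruby actually is.
If it is in chest 1 (prior 1/3): chest 3 is the lowest-numbered option available, probability 1; weight (1/3)·1 = 1/3.
If it is in chest 2 (prior 1/3): the guide would have opened chest 1 instead, probability 0; weight (1/3)·0 = 0.
If it is in chest 3 (prior 1/3): the guide opened chest 3, so this case is ruled out; weight (1/3)·0 = 0.
The weights sum to 1/3.
So P(the ruby in chest 1 | the guide opened chest 3) = (1/3) / (1/3) = 1.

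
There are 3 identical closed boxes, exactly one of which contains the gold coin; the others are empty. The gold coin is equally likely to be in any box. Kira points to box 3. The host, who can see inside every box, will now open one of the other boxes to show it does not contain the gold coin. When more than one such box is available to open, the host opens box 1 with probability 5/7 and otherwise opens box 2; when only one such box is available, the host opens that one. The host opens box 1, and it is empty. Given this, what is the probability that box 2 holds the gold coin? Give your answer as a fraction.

7/12

Condition on the true location of the gold coin.
If it is in box 1 (prior 1/3): the host opened box 1, so this case is ruled out; weight (1/3)·0 = 0.
If it is in box 2 (prior 1/3): only box 1 is available, probability 1; weight (1/3)·1 = 1/3.
If it is in box 3 (prior 1/3): box 1 is available, opened with probability 5/7; weight (1/3)·(5/7) = 5/21.
The weights sum to 4/7.
So P(the gold coin in box 2 | the host opened box 1) = (1/3) / (4/7) = 7/12.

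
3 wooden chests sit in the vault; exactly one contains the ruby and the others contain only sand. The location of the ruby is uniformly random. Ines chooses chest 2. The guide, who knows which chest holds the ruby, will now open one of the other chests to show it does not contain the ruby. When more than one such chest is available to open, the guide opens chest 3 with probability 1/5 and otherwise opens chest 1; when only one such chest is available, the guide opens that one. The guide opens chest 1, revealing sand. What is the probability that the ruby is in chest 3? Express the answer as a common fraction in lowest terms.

Consider each possible location of the ruby in turn.
If it is in chest 1 (prior 1/3): the guide opened chest 1, so this case is ruled out; weight (1/3)·0 = 0.
If it is in chest 2 (prior 1/3): chest 3 is available but not opened, probability 4/5; weight (1/3)·(4/5) = 4/15.
If it is in chest 3 (prior 1/3): only chest 1 is available, probability 1; weight (1/3)·1 = 1/3.
The weights sum to 3/5.
So P(the ruby in chest 3 | the guide opened chest 1) = (1/3) / (3/5) = 5/9.

5/9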